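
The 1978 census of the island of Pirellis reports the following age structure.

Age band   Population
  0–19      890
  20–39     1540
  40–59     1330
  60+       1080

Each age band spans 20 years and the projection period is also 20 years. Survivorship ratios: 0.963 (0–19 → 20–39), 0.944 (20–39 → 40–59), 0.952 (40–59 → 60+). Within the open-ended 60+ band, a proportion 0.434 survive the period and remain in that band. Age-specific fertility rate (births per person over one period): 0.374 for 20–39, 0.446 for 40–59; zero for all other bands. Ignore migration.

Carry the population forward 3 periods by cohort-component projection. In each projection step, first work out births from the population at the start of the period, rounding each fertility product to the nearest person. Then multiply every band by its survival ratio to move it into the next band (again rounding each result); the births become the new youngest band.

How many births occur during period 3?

782

[period 1]
Births: 1540 × 0.374 = 576  |  1330 × 0.446 = 593 ⇒ total 1169
20–39: 890 × 0.963 = 857
40–59: 1540 × 0.944 = 1454
60+: 1330 × 0.952 + 1080 × 0.434 = 1266 + 469 = 1735
→ [1169, 857, 1454, 1735]
[period 2]
Births: 857 × 0.374 = 321  |  1454 × 0.446 = 648 ⇒ total 969
20–39: 1169 × 0.963 = 1126
40–59: 857 × 0.944 = 809
60+: 1454 × 0.952 + 1735 × 0.434 = 1384 + 753 = 2137
→ [969, 1126, 809, 2137]
[period 3]
Births: 1126 × 0.374 = 421  |  809 × 0.446 = 361 ⇒ total 782
20–39: 969 × 0.963 = 933
40–59: 1126 × 0.944 = 1063
60+: 809 × 0.952 + 2137 × 0.434 = 770 + 927 = 1697
→ [782, 933, 1063, 1697]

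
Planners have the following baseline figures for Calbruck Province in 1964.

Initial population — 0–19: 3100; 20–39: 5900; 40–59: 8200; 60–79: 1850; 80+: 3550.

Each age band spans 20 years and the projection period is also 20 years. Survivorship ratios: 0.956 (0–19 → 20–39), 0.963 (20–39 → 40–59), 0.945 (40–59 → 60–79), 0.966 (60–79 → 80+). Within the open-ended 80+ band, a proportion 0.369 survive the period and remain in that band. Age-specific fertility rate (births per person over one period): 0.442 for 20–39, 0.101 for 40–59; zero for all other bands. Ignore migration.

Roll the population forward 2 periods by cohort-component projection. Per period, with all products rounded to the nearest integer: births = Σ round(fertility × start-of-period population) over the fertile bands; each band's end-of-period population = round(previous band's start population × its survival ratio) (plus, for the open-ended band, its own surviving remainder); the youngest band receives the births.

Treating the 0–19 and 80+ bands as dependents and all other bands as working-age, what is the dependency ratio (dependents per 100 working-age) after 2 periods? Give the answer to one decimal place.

91.4

Period 1.
Births: 5900 × 0.442 = 2608  |  8200 × 0.101 = 828 ⇒ total 3436
20–39: 3100 × 0.956 = 2964
40–59: 5900 × 0.963 = 5682
60–79: 8200 × 0.945 = 7749
80+: 1850 × 0.966 + 3550 × 0.369 = 1787 + 1310 = 3097
Population now: 0–19=3436, 20–39=2964, 40–59=5682, 60–79=7749, 80+=3097
Period 2.
Births: 2964 × 0.442 = 1310  |  5682 × 0.101 = 574 ⇒ total 1884
20–39: 3436 × 0.956 = 3285
40–59: 2964 × 0.963 = 2854
60–79: 5682 × 0.945 = 5369
80+: 7749 × 0.966 + 3097 × 0.369 = 7486 + 1143 = 8629
Population now: 0–19=1884, 20–39=3285, 40–59=2854, 60–79=5369, 80+=8629
Dependents (band 0–19 + band 80+) = 1884 + 8629 = 10513; working-age = 11508; ratio = 10513/11508 × 100 = 91.4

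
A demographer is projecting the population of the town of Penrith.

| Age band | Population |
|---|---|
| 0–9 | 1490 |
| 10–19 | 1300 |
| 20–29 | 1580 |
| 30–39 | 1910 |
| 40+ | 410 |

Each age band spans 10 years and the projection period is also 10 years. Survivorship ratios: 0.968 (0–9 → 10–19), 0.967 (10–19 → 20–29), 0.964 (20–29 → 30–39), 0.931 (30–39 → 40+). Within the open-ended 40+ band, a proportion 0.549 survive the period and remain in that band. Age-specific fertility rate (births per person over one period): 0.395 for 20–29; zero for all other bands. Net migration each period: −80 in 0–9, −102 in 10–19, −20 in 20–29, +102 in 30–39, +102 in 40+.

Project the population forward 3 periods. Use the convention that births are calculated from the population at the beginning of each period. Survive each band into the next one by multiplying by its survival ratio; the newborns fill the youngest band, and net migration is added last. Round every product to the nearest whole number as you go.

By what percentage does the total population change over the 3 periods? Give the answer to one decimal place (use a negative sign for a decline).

Let group 1 be 0–9 through group 5 = 40+.
After projecting period 1:
Births: 1580 * 0.395 = 624
Group 2: 1490 * 0.968 = 1442
Group 3: 1300 * 0.967 = 1257
Group 4: 1580 * 0.964 = 1523
Group 5: 1910 * 0.931 + 410 * 0.549 = 1778 + 225 = 2003
Net migration: Group 1 − 80 → 544; Group 2 − 102 → 1340; Group 3 − 20 → 1237; Group 4 + 102 → 1625; Group 5 + 102 → 2105
Population now: 0–9=544, 10–19=1340, 20–29=1237, 30–39=1625, 40+=2105
After projecting period 2:
Births: 1237 * 0.395 = 489
Group 2: 544 * 0.968 = 527
Group 3: 1340 * 0.967 = 1296
Group 4: 1237 * 0.964 = 1192
Group 5: 1625 * 0.931 + 2105 * 0.549 = 1513 + 1156 = 2669
Net migration: Group 1 − 80 → 409; Group 2 − 102 → 425; Group 3 − 20 → 1276; Group 4 + 102 → 1294; Group 5 + 102 → 2771
Population now: 0–9=409, 10–19=425, 20–29=1276, 30–39=1294, 40+=2771
After projecting period 3:
Births: 1276 * 0.395 = 504
Group 2: 409 * 0.968 = 396
Group 3: 425 * 0.967 = 411
Group 4: 1276 * 0.964 = 1230
Group 5: 1294 * 0.931 + 2771 * 0.549 = 1205 + 1521 = 2726
Net migration: Group 1 − 80 → 424; Group 2 − 102 → 294; Group 3 − 20 → 391; Group 4 + 102 → 1332; Group 5 + 102 → 2828
Population now: 0–9=424, 10–19=294, 20–29=391, 30–39=1332, 40+=2828
Total: 6690 → 5269; change = -1421; percentage change = -21.2%

-21.2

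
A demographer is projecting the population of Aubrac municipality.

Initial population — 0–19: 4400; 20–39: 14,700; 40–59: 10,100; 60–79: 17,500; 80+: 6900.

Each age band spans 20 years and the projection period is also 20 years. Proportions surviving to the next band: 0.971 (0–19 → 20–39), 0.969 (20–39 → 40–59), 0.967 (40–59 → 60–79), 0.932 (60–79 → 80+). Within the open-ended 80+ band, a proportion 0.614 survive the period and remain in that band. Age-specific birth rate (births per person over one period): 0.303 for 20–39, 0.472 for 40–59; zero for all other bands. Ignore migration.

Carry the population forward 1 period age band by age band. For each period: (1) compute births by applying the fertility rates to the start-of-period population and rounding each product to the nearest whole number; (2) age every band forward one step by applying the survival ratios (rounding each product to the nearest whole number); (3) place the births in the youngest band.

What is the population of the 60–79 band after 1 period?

9767

Call the groups 1 to 5, youngest first.
After projecting period 1:
Births: 14700 * 0.303 = 4454 ; 10100 * 0.472 = 4767 → 9221
Group 2: 4400 * 0.971 = 4272
Group 3: 14700 * 0.969 = 14244
Group 4: 10100 * 0.967 = 9767
Group 5: 17500 * 0.932 + 6900 * 0.614 = 16310 + 4237 = 20547
Population now: 0–19=9221, 20–39=4272, 40–59=14244, 60–79=9767, 80+=20547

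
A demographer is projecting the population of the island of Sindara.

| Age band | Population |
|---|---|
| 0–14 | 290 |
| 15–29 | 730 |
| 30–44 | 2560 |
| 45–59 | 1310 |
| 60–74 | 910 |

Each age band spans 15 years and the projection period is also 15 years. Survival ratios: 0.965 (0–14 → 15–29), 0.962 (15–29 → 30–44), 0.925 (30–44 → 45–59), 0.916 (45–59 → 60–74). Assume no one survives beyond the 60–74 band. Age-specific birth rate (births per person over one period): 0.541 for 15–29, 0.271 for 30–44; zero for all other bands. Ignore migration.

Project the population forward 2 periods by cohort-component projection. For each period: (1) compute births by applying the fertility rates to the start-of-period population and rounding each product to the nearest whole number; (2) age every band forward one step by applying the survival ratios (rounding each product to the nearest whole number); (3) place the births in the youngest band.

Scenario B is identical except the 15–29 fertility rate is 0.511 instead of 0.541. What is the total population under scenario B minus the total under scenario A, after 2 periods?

Numbering the bands 1..5 from youngest to oldest:
— Period 1 —
Births: 730 × 0.541 = 395  |  2560 × 0.271 = 694 → 1089
Band 2: 290 × 0.965 = 280
Band 3: 730 × 0.962 = 702
Band 4: 2560 × 0.925 = 2368
Band 5: 1310 × 0.916 = 1200
→ [1089, 280, 702, 2368, 1200]
— Period 2 —
Births: 280 × 0.541 = 151  |  702 × 0.271 = 190 → 341
Band 2: 1089 × 0.965 = 1051
Band 3: 280 × 0.962 = 269
Band 4: 702 × 0.925 = 649
Band 5: 2368 × 0.916 = 2169
→ [341, 1051, 269, 649, 2169]
Scenario A total after 2 periods: 4479
Scenario B projection —
— Period 1 —
Births: 730 × 0.511 = 373  |  2560 × 0.271 = 694 → 1067
Band 2: 290 × 0.965 = 280
Band 3: 730 × 0.962 = 702
Band 4: 2560 × 0.925 = 2368
Band 5: 1310 × 0.916 = 1200
→ [1067, 280, 702, 2368, 1200]
— Period 2 —
Births: 280 × 0.511 = 143  |  702 × 0.271 = 190 → 333
Band 2: 1067 × 0.965 = 1030
Band 3: 280 × 0.962 = 269
Band 4: 702 × 0.925 = 649
Band 5: 2368 × 0.916 = 2169
→ [333, 1030, 269, 649, 2169]
Scenario B total after 2 periods: 4450
Difference B − A = 4450 − 4479 = -29

-29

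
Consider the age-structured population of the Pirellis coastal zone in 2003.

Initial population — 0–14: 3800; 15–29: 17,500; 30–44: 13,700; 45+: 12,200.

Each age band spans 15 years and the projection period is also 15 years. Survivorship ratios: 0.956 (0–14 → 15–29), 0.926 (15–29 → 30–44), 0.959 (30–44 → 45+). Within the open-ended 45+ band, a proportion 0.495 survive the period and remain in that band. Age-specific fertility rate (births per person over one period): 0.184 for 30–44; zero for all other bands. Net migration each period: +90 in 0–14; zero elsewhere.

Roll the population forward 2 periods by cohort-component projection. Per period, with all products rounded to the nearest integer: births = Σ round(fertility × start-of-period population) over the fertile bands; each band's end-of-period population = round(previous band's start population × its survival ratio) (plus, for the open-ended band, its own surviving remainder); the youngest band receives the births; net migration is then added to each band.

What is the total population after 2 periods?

Period 1:
Births: 13700 × 0.184 = 2521
15–29: 3800 × 0.956 = 3633
30–44: 17500 × 0.926 = 16205
45+: 13700 × 0.959 + 12200 × 0.495 = 13138 + 6039 = 19177
Net migration: 0–14 + 90 → 2611
→ [2611, 3633, 16205, 19177]
Period 2:
Births: 16205 × 0.184 = 2982
15–29: 2611 × 0.956 = 2496
30–44: 3633 × 0.926 = 3364
45+: 16205 × 0.959 + 19177 × 0.495 = 15541 + 9493 = 25034
Net migration: 0–14 + 90 → 3072
→ [3072, 2496, 3364, 25034]
Total after period 2: 3072 + 2496 + 3364 + 25034 = 33966

33966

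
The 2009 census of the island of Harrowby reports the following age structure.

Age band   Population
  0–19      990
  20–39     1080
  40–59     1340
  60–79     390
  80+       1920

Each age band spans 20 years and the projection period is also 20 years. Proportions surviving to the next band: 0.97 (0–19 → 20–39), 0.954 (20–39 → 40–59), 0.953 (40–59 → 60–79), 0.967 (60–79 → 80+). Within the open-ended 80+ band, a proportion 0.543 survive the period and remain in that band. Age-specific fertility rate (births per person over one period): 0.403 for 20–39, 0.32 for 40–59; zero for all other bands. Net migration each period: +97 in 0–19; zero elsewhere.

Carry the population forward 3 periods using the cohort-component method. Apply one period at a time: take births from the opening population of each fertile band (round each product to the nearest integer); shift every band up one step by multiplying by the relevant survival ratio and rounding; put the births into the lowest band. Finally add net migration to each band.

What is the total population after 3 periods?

Let group 1 be 0–19 through group 5 = 80+.
[period 1]
Births: 1080 × 0.403 = 435  |  1340 × 0.32 = 429 — total 864
Group 2: 990 × 0.97 = 960
Group 3: 1080 × 0.954 = 1030
Group 4: 1340 × 0.953 = 1277
Group 5: 390 × 0.967 + 1920 × 0.543 = 377 + 1043 = 1420
Net migration: Group 1 + 97 → 961
Giving 961 / 960 / 1030 / 1277 / 1420.
[period 2]
Births: 960 × 0.403 = 387  |  1030 × 0.32 = 330 — total 717
Group 2: 961 × 0.97 = 932
Group 3: 960 × 0.954 = 916
Group 4: 1030 × 0.953 = 982
Group 5: 1277 × 0.967 + 1420 × 0.543 = 1235 + 771 = 2006
Net migration: Group 1 + 97 → 814
Giving 814 / 932 / 916 / 982 / 2006.
[period 3]
Births: 932 × 0.403 = 376  |  916 × 0.32 = 293 — total 669
Group 2: 814 × 0.97 = 790
Group 3: 932 × 0.954 = 889
Group 4: 916 × 0.953 = 873
Group 5: 982 × 0.967 + 2006 × 0.543 = 950 + 1089 = 2039
Net migration: Group 1 + 97 → 766
Giving 766 / 790 / 889 / 873 / 2039.
Total after period 3: 766 + 790 + 889 + 873 + 2039 = 5357

5357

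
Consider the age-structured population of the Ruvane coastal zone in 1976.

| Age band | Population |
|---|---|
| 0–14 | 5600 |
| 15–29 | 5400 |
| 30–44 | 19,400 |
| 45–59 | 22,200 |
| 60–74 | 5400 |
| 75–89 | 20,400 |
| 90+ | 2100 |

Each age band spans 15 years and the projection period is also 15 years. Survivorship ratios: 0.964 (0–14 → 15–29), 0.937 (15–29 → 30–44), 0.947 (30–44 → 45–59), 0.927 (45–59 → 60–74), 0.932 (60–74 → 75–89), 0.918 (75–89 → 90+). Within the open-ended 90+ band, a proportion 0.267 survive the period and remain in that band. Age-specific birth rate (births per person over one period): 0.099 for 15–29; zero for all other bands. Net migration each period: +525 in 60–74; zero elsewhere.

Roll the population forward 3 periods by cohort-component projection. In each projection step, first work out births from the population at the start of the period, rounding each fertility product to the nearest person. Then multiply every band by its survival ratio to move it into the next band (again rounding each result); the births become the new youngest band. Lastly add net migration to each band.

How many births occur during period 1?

535

Period 1:
Births: 5400 × 0.099 = 535
15–29: 5600 × 0.964 = 5398
30–44: 5400 × 0.937 = 5060
45–59: 19400 × 0.947 = 18372
60–74: 22200 × 0.927 = 20579
75–89: 5400 × 0.932 = 5033
90+: 20400 × 0.918 + 2100 × 0.267 = 18727 + 561 = 19288
Net migration: 60–74 + 525 → 21104
→ [535, 5398, 5060, 18372, 21104, 5033, 19288]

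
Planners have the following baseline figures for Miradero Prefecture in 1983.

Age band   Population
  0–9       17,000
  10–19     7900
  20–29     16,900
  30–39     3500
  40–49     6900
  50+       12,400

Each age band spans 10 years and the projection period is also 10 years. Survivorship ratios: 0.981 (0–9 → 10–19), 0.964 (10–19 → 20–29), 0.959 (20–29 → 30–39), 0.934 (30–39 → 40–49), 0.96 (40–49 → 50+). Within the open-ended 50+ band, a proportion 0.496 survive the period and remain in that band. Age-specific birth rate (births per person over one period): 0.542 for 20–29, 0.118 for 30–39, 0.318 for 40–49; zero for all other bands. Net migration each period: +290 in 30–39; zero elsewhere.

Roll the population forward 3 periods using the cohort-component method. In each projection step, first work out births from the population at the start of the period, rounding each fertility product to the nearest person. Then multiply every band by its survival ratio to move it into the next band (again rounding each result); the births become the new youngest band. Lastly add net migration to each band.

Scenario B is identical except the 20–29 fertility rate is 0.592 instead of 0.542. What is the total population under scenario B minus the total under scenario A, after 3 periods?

— Period 1 —
Births: 16900 × 0.542 = 9160, 3500 × 0.118 = 413, 6900 × 0.318 = 2194 → 11767
10–19: 17000 × 0.981 = 16677
20–29: 7900 × 0.964 = 7616
30–39: 16900 × 0.959 = 16207
40–49: 3500 × 0.934 = 3269
50+: 6900 × 0.96 + 12400 × 0.496 = 6624 + 6150 = 12774
Net migration: 30–39 + 290 → 16497
Giving 11767 / 16677 / 7616 / 16497 / 3269 / 12774.
— Period 2 —
Births: 7616 × 0.542 = 4128, 16497 × 0.118 = 1947, 3269 × 0.318 = 1040 → 7115
10–19: 11767 × 0.981 = 11543
20–29: 16677 × 0.964 = 16077
30–39: 7616 × 0.959 = 7304
40–49: 16497 × 0.934 = 15408
50+: 3269 × 0.96 + 12774 × 0.496 = 3138 + 6336 = 9474
Net migration: 30–39 + 290 → 7594
Giving 7115 / 11543 / 16077 / 7594 / 15408 / 9474.
— Period 3 —
Births: 16077 × 0.542 = 8714, 7594 × 0.118 = 896, 15408 × 0.318 = 4900 → 14510
10–19: 7115 × 0.981 = 6980
20–29: 11543 × 0.964 = 11127
30–39: 16077 × 0.959 = 15418
40–49: 7594 × 0.934 = 7093
50+: 15408 × 0.96 + 9474 × 0.496 = 14792 + 4699 = 19491
Net migration: 30–39 + 290 → 15708
Giving 14510 / 6980 / 11127 / 15708 / 7093 / 19491.
Scenario A total after 3 periods: 74909
Scenario B projection —
— Period 1 —
Births: 16900 × 0.592 = 10005, 3500 × 0.118 = 413, 6900 × 0.318 = 2194 → 12612
10–19: 17000 × 0.981 = 16677
20–29: 7900 × 0.964 = 7616
30–39: 16900 × 0.959 = 16207
40–49: 3500 × 0.934 = 3269
50+: 6900 × 0.96 + 12400 × 0.496 = 6624 + 6150 = 12774
Net migration: 30–39 + 290 → 16497
Giving 12612 / 16677 / 7616 / 16497 / 3269 / 12774.
— Period 2 —
Births: 7616 × 0.592 = 4509, 16497 × 0.118 = 1947, 3269 × 0.318 = 1040 → 7496
10–19: 12612 × 0.981 = 12372
20–29: 16677 × 0.964 = 16077
30–39: 7616 × 0.959 = 7304
40–49: 16497 × 0.934 = 15408
50+: 3269 × 0.96 + 12774 × 0.496 = 3138 + 6336 = 9474
Net migration: 30–39 + 290 → 7594
Giving 7496 / 12372 / 16077 / 7594 / 15408 / 9474.
— Period 3 —
Births: 16077 × 0.592 = 9518, 7594 × 0.118 = 896, 15408 × 0.318 = 4900 → 15314
10–19: 7496 × 0.981 = 7354
20–29: 12372 × 0.964 = 11927
30–39: 16077 × 0.959 = 15418
40–49: 7594 × 0.934 = 7093
50+: 15408 × 0.96 + 9474 × 0.496 = 14792 + 4699 = 19491
Net migration: 30–39 + 290 → 15708
Giving 15314 / 7354 / 11927 / 15708 / 7093 / 19491.
Scenario B total after 3 periods: 76887
Difference B − A = 76887 − 74909 = 1978

1978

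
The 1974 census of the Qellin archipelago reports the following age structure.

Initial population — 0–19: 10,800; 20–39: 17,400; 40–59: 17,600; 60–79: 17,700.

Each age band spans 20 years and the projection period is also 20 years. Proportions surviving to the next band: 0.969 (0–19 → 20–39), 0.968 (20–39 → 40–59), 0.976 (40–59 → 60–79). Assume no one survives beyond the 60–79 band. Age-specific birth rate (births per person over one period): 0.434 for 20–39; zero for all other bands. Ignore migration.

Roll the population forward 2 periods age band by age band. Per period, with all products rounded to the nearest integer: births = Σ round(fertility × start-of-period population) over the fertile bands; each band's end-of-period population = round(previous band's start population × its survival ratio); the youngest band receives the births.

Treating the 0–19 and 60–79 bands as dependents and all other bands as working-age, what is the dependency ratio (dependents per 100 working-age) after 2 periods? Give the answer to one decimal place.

120.2

Period 1:
Births: 17400 * 0.434 = 7552
20–39: 10800 * 0.969 = 10465
40–59: 17400 * 0.968 = 16843
60–79: 17600 * 0.976 = 17178
End of period: [7552, 10465, 16843, 17178]
Period 2:
Births: 10465 * 0.434 = 4542
20–39: 7552 * 0.969 = 7318
40–59: 10465 * 0.968 = 10130
60–79: 16843 * 0.976 = 16439
End of period: [4542, 7318, 10130, 16439]
Dependents (band 0–19 + band 60–79) = 4542 + 16439 = 20981; working-age = 17448; ratio = 20981/17448 × 100 = 120.2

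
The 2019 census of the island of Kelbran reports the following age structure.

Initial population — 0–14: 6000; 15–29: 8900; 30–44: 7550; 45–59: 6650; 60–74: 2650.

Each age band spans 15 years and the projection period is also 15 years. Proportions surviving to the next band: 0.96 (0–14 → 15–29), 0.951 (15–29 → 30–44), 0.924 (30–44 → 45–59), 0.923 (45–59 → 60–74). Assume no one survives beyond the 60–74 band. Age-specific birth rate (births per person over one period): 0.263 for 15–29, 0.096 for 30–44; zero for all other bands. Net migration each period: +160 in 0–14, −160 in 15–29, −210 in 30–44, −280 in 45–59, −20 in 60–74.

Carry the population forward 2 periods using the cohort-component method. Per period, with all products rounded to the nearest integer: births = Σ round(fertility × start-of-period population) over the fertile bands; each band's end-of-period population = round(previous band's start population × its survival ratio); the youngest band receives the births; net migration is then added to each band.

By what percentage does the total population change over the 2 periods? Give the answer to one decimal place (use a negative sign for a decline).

Period 1.
Births: 8900 × 0.263 = 2341, 7550 × 0.096 = 725 ⇒ total 3066
15–29: 6000 × 0.96 = 5760
30–44: 8900 × 0.951 = 8464
45–59: 7550 × 0.924 = 6976
60–74: 6650 × 0.923 = 6138
Net migration: 0–14 + 160 → 3226; 15–29 − 160 → 5600; 30–44 − 210 → 8254; 45–59 − 280 → 6696; 60–74 − 20 → 6118
→ [3226, 5600, 8254, 6696, 6118]
Period 2.
Births: 5600 × 0.263 = 1473, 8254 × 0.096 = 792 ⇒ total 2265
15–29: 3226 × 0.96 = 3097
30–44: 5600 × 0.951 = 5326
45–59: 8254 × 0.924 = 7627
60–74: 6696 × 0.923 = 6180
Net migration: 0–14 + 160 → 2425; 15–29 − 160 → 2937; 30–44 − 210 → 5116; 45–59 − 280 → 7347; 60–74 − 20 → 6160
→ [2425, 2937, 5116, 7347, 6160]
Total: 31750 → 23985; change = -7765; percentage change = -24.5%

-24.5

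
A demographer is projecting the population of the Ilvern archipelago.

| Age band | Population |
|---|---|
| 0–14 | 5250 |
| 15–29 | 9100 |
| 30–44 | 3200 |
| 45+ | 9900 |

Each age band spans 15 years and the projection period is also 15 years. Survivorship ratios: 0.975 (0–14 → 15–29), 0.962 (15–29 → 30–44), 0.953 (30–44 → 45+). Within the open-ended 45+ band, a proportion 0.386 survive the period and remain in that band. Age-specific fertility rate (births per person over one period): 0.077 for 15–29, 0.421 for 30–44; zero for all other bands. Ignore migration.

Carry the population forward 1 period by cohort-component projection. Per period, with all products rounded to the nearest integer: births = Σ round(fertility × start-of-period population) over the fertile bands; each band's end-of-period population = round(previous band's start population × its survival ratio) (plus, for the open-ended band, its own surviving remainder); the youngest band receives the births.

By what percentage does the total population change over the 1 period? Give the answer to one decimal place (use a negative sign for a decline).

-17.0

Let band 1 be 0–14 through band 4 = 45+.
— Period 1 —
Births: 9100 * 0.077 = 701  |  3200 * 0.421 = 1347 ⇒ total 2048
Band 2: 5250 * 0.975 = 5119
Band 3: 9100 * 0.962 = 8754
Band 4: 3200 * 0.953 + 9900 * 0.386 = 3050 + 3821 = 6871
Giving 2048 / 5119 / 8754 / 6871.
Total: 27450 → 22792; change = -4658; percentage change = -17.0%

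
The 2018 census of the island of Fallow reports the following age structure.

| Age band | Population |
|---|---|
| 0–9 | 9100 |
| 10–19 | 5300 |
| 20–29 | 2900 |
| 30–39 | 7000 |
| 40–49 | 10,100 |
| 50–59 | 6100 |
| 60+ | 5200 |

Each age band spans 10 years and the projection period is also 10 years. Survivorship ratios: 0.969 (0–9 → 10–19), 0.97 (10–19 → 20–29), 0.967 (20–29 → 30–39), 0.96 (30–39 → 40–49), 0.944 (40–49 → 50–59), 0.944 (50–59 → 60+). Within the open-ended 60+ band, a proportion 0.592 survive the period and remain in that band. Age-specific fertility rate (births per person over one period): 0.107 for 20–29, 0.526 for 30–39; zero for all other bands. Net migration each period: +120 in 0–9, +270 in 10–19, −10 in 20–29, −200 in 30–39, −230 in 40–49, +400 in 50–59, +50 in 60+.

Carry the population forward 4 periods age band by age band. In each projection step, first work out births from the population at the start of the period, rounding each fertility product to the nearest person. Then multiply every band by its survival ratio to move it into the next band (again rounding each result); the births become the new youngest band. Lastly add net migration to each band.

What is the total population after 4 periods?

38136

(Bands numbered youngest = 1 to oldest = 7.)
[period 1]
Births: 2900 × 0.107 = 310 ; 7000 × 0.526 = 3682 → 3992
Band 2: 9100 × 0.969 = 8818
Band 3: 5300 × 0.97 = 5141
Band 4: 2900 × 0.967 = 2804
Band 5: 7000 × 0.96 = 6720
Band 6: 10100 × 0.944 = 9534
Band 7: 6100 × 0.944 + 5200 × 0.592 = 5758 + 3078 = 8836
Net migration: Band 1 + 120 → 4112; Band 2 + 270 → 9088; Band 3 − 10 → 5131; Band 4 − 200 → 2604; Band 5 − 230 → 6490; Band 6 + 400 → 9934; Band 7 + 50 → 8886
Giving 4112 / 9088 / 5131 / 2604 / 6490 / 9934 / 8886.
[period 2]
Births: 5131 × 0.107 = 549 ; 2604 × 0.526 = 1370 → 1919
Band 2: 4112 × 0.969 = 3985
Band 3: 9088 × 0.97 = 8815
Band 4: 5131 × 0.967 = 4962
Band 5: 2604 × 0.96 = 2500
Band 6: 6490 × 0.944 = 6127
Band 7: 9934 × 0.944 + 8886 × 0.592 = 9378 + 5261 = 14639
Net migration: Band 1 + 120 → 2039; Band 2 + 270 → 4255; Band 3 − 10 → 8805; Band 4 − 200 → 4762; Band 5 − 230 → 2270; Band 6 + 400 → 6527; Band 7 + 50 → 14689
Giving 2039 / 4255 / 8805 / 4762 / 2270 / 6527 / 14689.
[period 3]
Births: 8805 × 0.107 = 942 ; 4762 × 0.526 = 2505 → 3447
Band 2: 2039 × 0.969 = 1976
Band 3: 4255 × 0.97 = 4127
Band 4: 8805 × 0.967 = 8514
Band 5: 4762 × 0.96 = 4572
Band 6: 2270 × 0.944 = 2143
Band 7: 6527 × 0.944 + 14689 × 0.592 = 6161 + 8696 = 14857
Net migration: Band 1 + 120 → 3567; Band 2 + 270 → 2246; Band 3 − 10 → 4117; Band 4 − 200 → 8314; Band 5 − 230 → 4342; Band 6 + 400 → 2543; Band 7 + 50 → 14907
Giving 3567 / 2246 / 4117 / 8314 / 4342 / 2543 / 14907.
[period 4]
Births: 4117 × 0.107 = 441 ; 8314 × 0.526 = 4373 → 4814
Band 2: 3567 × 0.969 = 3456
Band 3: 2246 × 0.97 = 2179
Band 4: 4117 × 0.967 = 3981
Band 5: 8314 × 0.96 = 7981
Band 6: 4342 × 0.944 = 4099
Band 7: 2543 × 0.944 + 14907 × 0.592 = 2401 + 8825 = 11226
Net migration: Band 1 + 120 → 4934; Band 2 + 270 → 3726; Band 3 − 10 → 2169; Band 4 − 200 → 3781; Band 5 − 230 → 7751; Band 6 + 400 → 4499; Band 7 + 50 → 11276
Giving 4934 / 3726 / 2169 / 3781 / 7751 / 4499 / 11276.
Total after period 4: 4934 + 3726 + 2169 + 3781 + 7751 + 4499 + 11276 = 38136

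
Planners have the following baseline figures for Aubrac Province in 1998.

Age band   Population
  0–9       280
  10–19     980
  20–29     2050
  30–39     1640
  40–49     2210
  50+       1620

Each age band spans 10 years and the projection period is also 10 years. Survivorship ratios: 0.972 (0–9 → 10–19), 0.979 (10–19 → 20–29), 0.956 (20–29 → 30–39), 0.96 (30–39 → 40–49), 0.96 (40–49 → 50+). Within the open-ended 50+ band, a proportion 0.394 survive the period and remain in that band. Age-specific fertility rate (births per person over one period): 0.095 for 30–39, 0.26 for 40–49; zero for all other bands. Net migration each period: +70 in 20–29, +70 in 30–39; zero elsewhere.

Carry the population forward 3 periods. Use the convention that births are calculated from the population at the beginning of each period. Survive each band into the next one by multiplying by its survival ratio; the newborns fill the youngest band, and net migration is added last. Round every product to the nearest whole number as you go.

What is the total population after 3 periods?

6256

(Groups numbered youngest = 1 to oldest = 6.)
Period 1.
Births: 1640 × 0.095 = 156  |  2210 × 0.26 = 575 — total 731
Group 2: 280 × 0.972 = 272
Group 3: 980 × 0.979 = 959
Group 4: 2050 × 0.956 = 1960
Group 5: 1640 × 0.96 = 1574
Group 6: 2210 × 0.96 + 1620 × 0.394 = 2122 + 638 = 2760
Net migration: Group 3 + 70 → 1029; Group 4 + 70 → 2030
Population now: 0–9=731, 10–19=272, 20–29=1029, 30–39=2030, 40–49=1574, 50+=2760
Period 2.
Births: 2030 × 0.095 = 193  |  1574 × 0.26 = 409 — total 602
Group 2: 731 × 0.972 = 711
Group 3: 272 × 0.979 = 266
Group 4: 1029 × 0.956 = 984
Group 5: 2030 × 0.96 = 1949
Group 6: 1574 × 0.96 + 2760 × 0.394 = 1511 + 1087 = 2598
Net migration: Group 3 + 70 → 336; Group 4 + 70 → 1054
Population now: 0–9=602, 10–19=711, 20–29=336, 30–39=1054, 40–49=1949, 50+=2598
Period 3.
Births: 1054 × 0.095 = 100  |  1949 × 0.26 = 507 — total 607
Group 2: 602 × 0.972 = 585
Group 3: 711 × 0.979 = 696
Group 4: 336 × 0.956 = 321
Group 5: 1054 × 0.96 = 1012
Group 6: 1949 × 0.96 + 2598 × 0.394 = 1871 + 1024 = 2895
Net migration: Group 3 + 70 → 766; Group 4 + 70 → 391
Population now: 0–9=607, 10–19=585, 20–29=766, 30–39=391, 40–49=1012, 50+=2895
Total after period 3: 607 + 585 + 766 + 391 + 1012 + 2895 = 6256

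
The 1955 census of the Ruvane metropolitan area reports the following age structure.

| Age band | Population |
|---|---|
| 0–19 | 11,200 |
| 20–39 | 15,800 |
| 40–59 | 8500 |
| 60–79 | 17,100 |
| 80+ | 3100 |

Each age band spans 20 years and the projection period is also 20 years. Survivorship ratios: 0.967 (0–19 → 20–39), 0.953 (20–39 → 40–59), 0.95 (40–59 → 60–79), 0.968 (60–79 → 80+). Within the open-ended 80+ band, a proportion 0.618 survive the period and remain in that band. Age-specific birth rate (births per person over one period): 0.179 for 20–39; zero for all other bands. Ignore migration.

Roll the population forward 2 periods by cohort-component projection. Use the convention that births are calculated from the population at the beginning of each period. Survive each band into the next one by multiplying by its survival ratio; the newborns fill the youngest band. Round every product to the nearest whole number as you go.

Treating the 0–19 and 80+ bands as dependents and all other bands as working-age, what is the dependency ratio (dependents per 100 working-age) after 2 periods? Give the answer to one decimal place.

Period 1.
Births: 15800 * 0.179 = 2828
20–39: 11200 * 0.967 = 10830
40–59: 15800 * 0.953 = 15057
60–79: 8500 * 0.95 = 8075
80+: 17100 * 0.968 + 3100 * 0.618 = 16553 + 1916 = 18469
→ [2828, 10830, 15057, 8075, 18469]
Period 2.
Births: 10830 * 0.179 = 1939
20–39: 2828 * 0.967 = 2735
40–59: 10830 * 0.953 = 10321
60–79: 15057 * 0.95 = 14304
80+: 8075 * 0.968 + 18469 * 0.618 = 7817 + 11414 = 19231
→ [1939, 2735, 10321, 14304, 19231]
Dependents (band 0–19 + band 80+) = 1939 + 19231 = 21170; working-age = 27360; ratio = 21170/27360 × 100 = 77.4

77.4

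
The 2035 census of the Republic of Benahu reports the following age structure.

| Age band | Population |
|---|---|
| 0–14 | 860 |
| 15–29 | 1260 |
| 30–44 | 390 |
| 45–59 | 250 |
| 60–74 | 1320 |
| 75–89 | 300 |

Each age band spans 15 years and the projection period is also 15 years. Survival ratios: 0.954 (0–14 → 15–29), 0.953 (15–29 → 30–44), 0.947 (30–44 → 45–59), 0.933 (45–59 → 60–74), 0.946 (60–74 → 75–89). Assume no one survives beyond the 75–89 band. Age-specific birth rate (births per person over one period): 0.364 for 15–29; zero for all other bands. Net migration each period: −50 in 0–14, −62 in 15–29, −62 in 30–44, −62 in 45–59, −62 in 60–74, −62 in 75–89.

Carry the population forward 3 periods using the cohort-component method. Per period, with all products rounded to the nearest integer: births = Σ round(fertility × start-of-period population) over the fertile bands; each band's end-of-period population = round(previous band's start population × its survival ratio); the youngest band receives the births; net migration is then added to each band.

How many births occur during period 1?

459

After projecting period 1:
Births: 1260 × 0.364 = 459
15–29: 860 × 0.954 = 820
30–44: 1260 × 0.953 = 1201
45–59: 390 × 0.947 = 369
60–74: 250 × 0.933 = 233
75–89: 1320 × 0.946 = 1249
Net migration: 0–14 − 50 → 409; 15–29 − 62 → 758; 30–44 − 62 → 1139; 45–59 − 62 → 307; 60–74 − 62 → 171; 75–89 − 62 → 1187
→ [409, 758, 1139, 307, 171, 1187]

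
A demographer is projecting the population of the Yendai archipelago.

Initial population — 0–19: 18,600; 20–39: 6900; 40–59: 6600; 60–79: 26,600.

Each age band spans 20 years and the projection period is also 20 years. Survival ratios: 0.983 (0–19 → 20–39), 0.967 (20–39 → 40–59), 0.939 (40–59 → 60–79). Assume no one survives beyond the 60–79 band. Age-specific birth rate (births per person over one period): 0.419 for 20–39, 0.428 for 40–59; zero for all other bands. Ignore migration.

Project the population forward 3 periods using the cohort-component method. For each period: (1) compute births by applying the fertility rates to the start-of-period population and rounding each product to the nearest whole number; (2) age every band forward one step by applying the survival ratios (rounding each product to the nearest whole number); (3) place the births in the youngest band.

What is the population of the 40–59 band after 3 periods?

Period 1:
Births: 6900 × 0.419 = 2891  |  6600 × 0.428 = 2825 → total 5716
20–39: 18600 × 0.983 = 18284
40–59: 6900 × 0.967 = 6672
60–79: 6600 × 0.939 = 6197
→ [5716, 18284, 6672, 6197]
Period 2:
Births: 18284 × 0.419 = 7661  |  6672 × 0.428 = 2856 → total 10517
20–39: 5716 × 0.983 = 5619
40–59: 18284 × 0.967 = 17681
60–79: 6672 × 0.939 = 6265
→ [10517, 5619, 17681, 6265]
Period 3:
Births: 5619 × 0.419 = 2354  |  17681 × 0.428 = 7567 → total 9921
20–39: 10517 × 0.983 = 10338
40–59: 5619 × 0.967 = 5434
60–79: 17681 × 0.939 = 16602
→ [9921, 10338, 5434, 16602]

5434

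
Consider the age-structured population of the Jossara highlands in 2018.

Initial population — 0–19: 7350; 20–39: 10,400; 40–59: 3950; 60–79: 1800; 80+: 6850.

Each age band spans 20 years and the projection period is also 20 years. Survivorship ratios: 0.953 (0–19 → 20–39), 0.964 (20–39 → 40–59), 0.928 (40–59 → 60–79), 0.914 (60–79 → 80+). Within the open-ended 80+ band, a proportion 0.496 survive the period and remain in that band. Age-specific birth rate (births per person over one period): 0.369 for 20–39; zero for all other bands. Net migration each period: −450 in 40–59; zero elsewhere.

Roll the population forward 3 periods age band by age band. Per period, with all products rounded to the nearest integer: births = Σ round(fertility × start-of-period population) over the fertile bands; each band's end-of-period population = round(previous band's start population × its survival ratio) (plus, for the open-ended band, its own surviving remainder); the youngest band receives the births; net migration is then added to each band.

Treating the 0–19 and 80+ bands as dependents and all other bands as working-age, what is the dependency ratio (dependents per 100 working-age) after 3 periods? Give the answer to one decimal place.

— Period 1 —
Births: 10400 × 0.369 = 3838
20–39: 7350 × 0.953 = 7005
40–59: 10400 × 0.964 = 10026
60–79: 3950 × 0.928 = 3666
80+: 1800 × 0.914 + 6850 × 0.496 = 1645 + 3398 = 5043
Net migration: 40–59 − 450 → 9576
→ [3838, 7005, 9576, 3666, 5043]
— Period 2 —
Births: 7005 × 0.369 = 2585
20–39: 3838 × 0.953 = 3658
40–59: 7005 × 0.964 = 6753
60–79: 9576 × 0.928 = 8887
80+: 3666 × 0.914 + 5043 × 0.496 = 3351 + 2501 = 5852
Net migration: 40–59 − 450 → 6303
→ [2585, 3658, 6303, 8887, 5852]
— Period 3 —
Births: 3658 × 0.369 = 1350
20–39: 2585 × 0.953 = 2464
40–59: 3658 × 0.964 = 3526
60–79: 6303 × 0.928 = 5849
80+: 8887 × 0.914 + 5852 × 0.496 = 8123 + 2903 = 11026
Net migration: 40–59 − 450 → 3076
→ [1350, 2464, 3076, 5849, 11026]
Dependents (band 0–19 + band 80+) = 1350 + 11026 = 12376; working-age = 11389; ratio = 12376/11389 × 100 = 108.7

108.7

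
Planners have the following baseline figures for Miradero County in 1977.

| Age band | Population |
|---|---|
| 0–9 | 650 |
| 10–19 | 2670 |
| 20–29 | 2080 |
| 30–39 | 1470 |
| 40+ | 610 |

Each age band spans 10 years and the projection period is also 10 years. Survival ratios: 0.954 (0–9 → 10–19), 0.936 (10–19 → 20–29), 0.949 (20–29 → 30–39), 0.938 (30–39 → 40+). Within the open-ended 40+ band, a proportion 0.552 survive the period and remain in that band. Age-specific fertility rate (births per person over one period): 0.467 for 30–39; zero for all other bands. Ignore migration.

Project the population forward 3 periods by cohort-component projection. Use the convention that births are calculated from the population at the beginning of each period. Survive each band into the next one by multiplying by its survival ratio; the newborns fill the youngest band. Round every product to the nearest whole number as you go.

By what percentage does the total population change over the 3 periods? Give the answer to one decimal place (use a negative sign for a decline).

Let group 1 be 0–9 through group 5 = 40+.
[period 1]
Births: 1470 × 0.467 = 686
Group 2: 650 × 0.954 = 620
Group 3: 2670 × 0.936 = 2499
Group 4: 2080 × 0.949 = 1974
Group 5: 1470 × 0.938 + 610 × 0.552 = 1379 + 337 = 1716
Population now: 0–9=686, 10–19=620, 20–29=2499, 30–39=1974, 40+=1716
[period 2]
Births: 1974 × 0.467 = 922
Group 2: 686 × 0.954 = 654
Group 3: 620 × 0.936 = 580
Group 4: 2499 × 0.949 = 2372
Group 5: 1974 × 0.938 + 1716 × 0.552 = 1852 + 947 = 2799
Population now: 0–9=922, 10–19=654, 20–29=580, 30–39=2372, 40+=2799
[period 3]
Births: 2372 × 0.467 = 1108
Group 2: 922 × 0.954 = 880
Group 3: 654 × 0.936 = 612
Group 4: 580 × 0.949 = 550
Group 5: 2372 × 0.938 + 2799 × 0.552 = 2225 + 1545 = 3770
Population now: 0–9=1108, 10–19=880, 20–29=612, 30–39=550, 40+=3770
Total: 7480 → 6920; change = -560; percentage change = -7.5%

-7.5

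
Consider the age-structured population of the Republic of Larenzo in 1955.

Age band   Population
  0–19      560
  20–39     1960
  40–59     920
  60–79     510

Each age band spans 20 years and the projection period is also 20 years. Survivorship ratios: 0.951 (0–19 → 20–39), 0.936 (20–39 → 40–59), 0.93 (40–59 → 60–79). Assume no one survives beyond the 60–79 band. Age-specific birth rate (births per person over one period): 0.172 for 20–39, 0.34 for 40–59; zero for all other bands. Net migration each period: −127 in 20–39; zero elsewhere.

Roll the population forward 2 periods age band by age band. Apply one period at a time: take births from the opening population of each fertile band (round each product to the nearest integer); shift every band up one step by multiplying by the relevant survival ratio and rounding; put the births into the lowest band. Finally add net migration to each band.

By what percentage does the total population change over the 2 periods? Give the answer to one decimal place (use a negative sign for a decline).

Let group 1 be 0–19 through group 4 = 60–79.
[period 1]
Births: 1960 × 0.172 = 337, 920 × 0.34 = 313 → total 650
Group 2: 560 × 0.951 = 533
Group 3: 1960 × 0.936 = 1835
Group 4: 920 × 0.93 = 856
Net migration: Group 2 − 127 → 406
End of period: [650, 406, 1835, 856]
[period 2]
Births: 406 × 0.172 = 70, 1835 × 0.34 = 624 → total 694
Group 2: 650 × 0.951 = 618
Group 3: 406 × 0.936 = 380
Group 4: 1835 × 0.93 = 1707
Net migration: Group 2 − 127 → 491
End of period: [694, 491, 380, 1707]
Total: 3950 → 3272; change = -678; percentage change = -17.2%

-17.2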